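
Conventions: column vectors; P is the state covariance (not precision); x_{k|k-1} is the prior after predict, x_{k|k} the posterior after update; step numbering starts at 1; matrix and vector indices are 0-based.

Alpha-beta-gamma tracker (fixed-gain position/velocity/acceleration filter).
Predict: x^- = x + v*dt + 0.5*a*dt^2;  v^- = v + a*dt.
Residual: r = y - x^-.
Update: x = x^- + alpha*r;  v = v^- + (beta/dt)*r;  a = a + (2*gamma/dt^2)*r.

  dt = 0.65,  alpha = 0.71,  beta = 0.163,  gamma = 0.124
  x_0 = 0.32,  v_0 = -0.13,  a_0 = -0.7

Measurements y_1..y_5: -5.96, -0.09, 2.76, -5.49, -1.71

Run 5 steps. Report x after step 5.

x_post = -2.4961

step 1: x_pred=0.0876  r=-6.0476  x^+=-4.2062  v^+=-2.1016  a^+=-4.2498
step 2: x_pred=-6.4700  r=6.3800  x^+=-1.9402  v^+=-3.2641  a^+=-0.5049
step 3: x_pred=-4.1685  r=6.9285  x^+=0.7507  v^+=-1.8548  a^+=3.5620
step 4: x_pred=0.2976  r=-5.7876  x^+=-3.8116  v^+=-0.9909  a^+=0.1648
step 5: x_pred=-4.4208  r=2.7108  x^+=-2.4961  v^+=-0.2039  a^+=1.7560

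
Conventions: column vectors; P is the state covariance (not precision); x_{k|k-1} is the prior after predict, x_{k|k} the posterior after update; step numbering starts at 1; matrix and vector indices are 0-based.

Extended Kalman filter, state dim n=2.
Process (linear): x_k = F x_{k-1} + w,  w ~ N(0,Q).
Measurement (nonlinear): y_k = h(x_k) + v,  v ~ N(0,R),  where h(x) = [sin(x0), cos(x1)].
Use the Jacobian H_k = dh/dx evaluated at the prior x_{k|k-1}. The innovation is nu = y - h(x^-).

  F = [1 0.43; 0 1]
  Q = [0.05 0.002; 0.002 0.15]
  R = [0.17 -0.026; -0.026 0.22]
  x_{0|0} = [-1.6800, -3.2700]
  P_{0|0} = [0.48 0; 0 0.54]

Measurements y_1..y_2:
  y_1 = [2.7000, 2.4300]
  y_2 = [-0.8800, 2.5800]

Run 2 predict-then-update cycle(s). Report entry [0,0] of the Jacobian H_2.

H_jac[0,0] = -0.1056

step 1: x^-=[-3.0861, -3.2700]  P^-=[0.6298 0.2342; 0.2342 0.6900]  H_jac=[-0.9985 0.0000; 0.0000 -0.1281]  S=[0.7979 0.0039; 0.0039 0.2313]  K=[-0.7876 -0.1162; -0.2912 -0.3770]  nu=[2.7555, 3.4218]  x^+=[-5.6539, -5.3625]  P^+=[0.1311 0.0398; 0.0398 0.5886]
step 2: x^-=[-7.9598, -5.3625]  P^-=[0.3241 0.2949; 0.2949 0.7386]  H_jac=[-0.1056 0.0000; 0.0000 -0.7960]  S=[0.1736 -0.0012; -0.0012 0.6880]  K=[-0.1995 -0.3415; -0.1853 -0.8549]  nu=[0.1144, 1.9748]  x^+=[-8.6570, -7.0718]  P^+=[0.2371 0.0879; 0.0879 0.2302]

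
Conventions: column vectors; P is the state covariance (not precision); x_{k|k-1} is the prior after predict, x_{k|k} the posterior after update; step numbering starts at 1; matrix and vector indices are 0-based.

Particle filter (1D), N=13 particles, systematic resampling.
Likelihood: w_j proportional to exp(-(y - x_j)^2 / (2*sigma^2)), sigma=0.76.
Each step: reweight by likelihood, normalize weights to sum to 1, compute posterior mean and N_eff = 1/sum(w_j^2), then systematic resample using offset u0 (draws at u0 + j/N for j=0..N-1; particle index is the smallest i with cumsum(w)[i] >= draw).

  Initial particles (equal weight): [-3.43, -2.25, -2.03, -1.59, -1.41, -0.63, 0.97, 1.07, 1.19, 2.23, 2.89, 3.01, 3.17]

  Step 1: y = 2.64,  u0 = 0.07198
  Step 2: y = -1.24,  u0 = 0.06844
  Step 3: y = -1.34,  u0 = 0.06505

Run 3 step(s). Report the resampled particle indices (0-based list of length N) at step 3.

resampled_idx = [0, 1, 2, 3, 4, 5, 6, 7, 8, 9, 10, 10, 11]

step 1: w=[0.0000, 0.0000, 0.0000, 0.0000, 0.0000, 0.0000, 0.0232, 0.0307, 0.0420, 0.2243, 0.2458, 0.2305, 0.2034]  mean=2.6546  Neff=4.7966  idx=[8, 9, 9, 9, 10, 10, 10, 11, 11, 11, 12, 12, 12]
step 2: w=[0.9851, 0.0049, 0.0049, 0.0049, 0.0001, 0.0001, 0.0001, 0.0000, 0.0000, 0.0000, 0.0000, 0.0000, 0.0000]  mean=1.2057  Neff=1.0304  idx=[0, 0, 0, 0, 0, 0, 0, 0, 0, 0, 0, 0, 2]
step 3: w=[0.0833, 0.0833, 0.0833, 0.0833, 0.0833, 0.0833, 0.0833, 0.0833, 0.0833, 0.0833, 0.0833, 0.0833, 0.0003]  mean=1.1904  Neff=12.0082  idx=[0, 1, 2, 3, 4, 5, 6, 7, 8, 9, 10, 10, 11]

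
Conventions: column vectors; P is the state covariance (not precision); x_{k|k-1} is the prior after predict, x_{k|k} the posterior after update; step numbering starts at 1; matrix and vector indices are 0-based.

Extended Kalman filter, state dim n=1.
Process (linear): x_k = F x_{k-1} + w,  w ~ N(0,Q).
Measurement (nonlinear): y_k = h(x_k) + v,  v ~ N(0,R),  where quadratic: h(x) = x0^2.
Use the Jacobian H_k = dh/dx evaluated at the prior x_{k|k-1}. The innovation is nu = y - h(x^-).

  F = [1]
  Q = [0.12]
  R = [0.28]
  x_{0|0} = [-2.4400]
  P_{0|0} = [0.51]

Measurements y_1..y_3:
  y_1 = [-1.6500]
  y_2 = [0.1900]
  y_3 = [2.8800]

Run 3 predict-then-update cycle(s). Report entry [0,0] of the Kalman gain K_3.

K[0,0] = -0.3898

step 1: x^-=[-2.4400]  P^-=[0.6300]  H_jac=[-4.8800]  S=[15.2831]  K=[-0.2012]  nu=[-7.6036]  x^+=[-0.9104]  P^+=[0.0115]
step 2: x^-=[-0.9104]  P^-=[0.1315]  H_jac=[-1.8209]  S=[0.7161]  K=[-0.3345]  nu=[-0.6389]  x^+=[-0.6967]  P^+=[0.0514]
step 3: x^-=[-0.6967]  P^-=[0.1714]  H_jac=[-1.3935]  S=[0.6129]  K=[-0.3898]  nu=[2.3945]  x^+=[-1.6301]  P^+=[0.0783]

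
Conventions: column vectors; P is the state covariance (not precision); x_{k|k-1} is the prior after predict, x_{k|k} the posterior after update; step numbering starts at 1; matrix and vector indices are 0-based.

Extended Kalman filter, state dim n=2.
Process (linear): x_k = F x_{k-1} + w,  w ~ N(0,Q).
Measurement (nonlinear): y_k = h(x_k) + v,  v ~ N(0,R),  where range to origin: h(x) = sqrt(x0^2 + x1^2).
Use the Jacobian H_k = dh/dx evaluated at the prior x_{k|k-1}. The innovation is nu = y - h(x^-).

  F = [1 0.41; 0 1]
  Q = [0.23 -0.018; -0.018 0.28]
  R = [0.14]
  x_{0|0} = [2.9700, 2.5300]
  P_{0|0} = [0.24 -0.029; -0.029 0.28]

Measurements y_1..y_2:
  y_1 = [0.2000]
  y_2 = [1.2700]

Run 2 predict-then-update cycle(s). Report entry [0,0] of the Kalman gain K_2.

step 1: x^-=[4.0073, 2.5300]  P^-=[0.4933 0.0678; 0.0678 0.5600]  H_jac=[0.8456 0.5339]  S=[0.7135]  K=[0.6353; 0.4993]  nu=[-4.5391]  x^+=[1.1235, 0.2634]  P^+=[0.2053 -0.1586; -0.1586 0.3821]
step 2: x^-=[1.2315, 0.2634]  P^-=[0.3695 -0.0199; -0.0199 0.6621]  H_jac=[0.9779 0.2092]  S=[0.5142]  K=[0.6947; 0.2315]  nu=[0.0106]  x^+=[1.2389, 0.2659]  P^+=[0.1214 -0.1026; -0.1026 0.6345]

K[0,0] = 0.6947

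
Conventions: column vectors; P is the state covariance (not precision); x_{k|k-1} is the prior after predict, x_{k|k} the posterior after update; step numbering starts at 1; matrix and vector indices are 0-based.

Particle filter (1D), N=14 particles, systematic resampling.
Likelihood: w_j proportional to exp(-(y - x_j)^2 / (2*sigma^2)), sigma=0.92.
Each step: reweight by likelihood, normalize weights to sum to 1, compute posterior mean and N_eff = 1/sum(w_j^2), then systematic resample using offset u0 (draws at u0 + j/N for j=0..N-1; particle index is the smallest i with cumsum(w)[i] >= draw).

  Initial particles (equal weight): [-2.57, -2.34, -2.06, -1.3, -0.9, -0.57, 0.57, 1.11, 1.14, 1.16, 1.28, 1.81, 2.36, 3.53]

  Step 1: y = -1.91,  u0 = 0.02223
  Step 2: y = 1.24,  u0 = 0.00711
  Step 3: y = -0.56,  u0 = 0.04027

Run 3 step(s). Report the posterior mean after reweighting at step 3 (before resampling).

post_mean = -0.8116

step 1: w=[0.1759, 0.2040, 0.2246, 0.1827, 0.1246, 0.0788, 0.0060, 0.0010, 0.0009, 0.0009, 0.0006, 0.0001, 0.0000, 0.0000]  mean=-1.7791  Neff=5.6139  idx=[0, 0, 0, 1, 1, 1, 2, 2, 2, 3, 3, 4, 4, 5]
step 2: w=[0.0006, 0.0006, 0.0006, 0.0016, 0.0016, 0.0016, 0.0049, 0.0049, 0.0049, 0.0672, 0.0672, 0.2030, 0.2030, 0.4385]  mean=-0.8357  Neff=3.5231  idx=[6, 9, 10, 11, 11, 12, 12, 12, 13, 13, 13, 13, 13, 13]
step 3: w=[0.0214, 0.0584, 0.0584, 0.0754, 0.0754, 0.0754, 0.0754, 0.0754, 0.0808, 0.0808, 0.0808, 0.0808, 0.0808, 0.0808]  mean=-0.8116  Neff=13.3559  idx=[1, 2, 3, 4, 5, 6, 7, 8, 9, 10, 10, 11, 12, 13]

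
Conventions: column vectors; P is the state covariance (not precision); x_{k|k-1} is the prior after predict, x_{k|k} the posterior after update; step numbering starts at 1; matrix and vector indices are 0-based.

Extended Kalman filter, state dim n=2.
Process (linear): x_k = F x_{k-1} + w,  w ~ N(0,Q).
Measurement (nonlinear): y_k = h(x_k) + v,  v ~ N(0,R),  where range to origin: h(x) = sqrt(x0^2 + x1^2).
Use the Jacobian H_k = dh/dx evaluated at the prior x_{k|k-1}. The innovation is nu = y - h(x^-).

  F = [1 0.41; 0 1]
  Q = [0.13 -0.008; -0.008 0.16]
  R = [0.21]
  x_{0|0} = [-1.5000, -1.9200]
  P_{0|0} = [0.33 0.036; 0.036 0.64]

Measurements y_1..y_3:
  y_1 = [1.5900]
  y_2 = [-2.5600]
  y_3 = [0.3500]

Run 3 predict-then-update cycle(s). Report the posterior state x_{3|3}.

step 1: x^-=[-2.2872, -1.9200]  P^-=[0.5971 0.2904; 0.2904 0.8000]  H_jac=[-0.7659 -0.6429]  S=[1.1770]  K=[-0.5472; -0.6260]  nu=[-1.3962]  x^+=[-1.5232, -1.0460]  P^+=[0.2447 -0.1128; -0.1128 0.3388]
step 2: x^-=[-1.9520, -1.0460]  P^-=[0.3392 0.0181; 0.0181 0.4988]  H_jac=[-0.8814 -0.4723]  S=[0.5999]  K=[-0.5126; -0.4194]  nu=[-4.7746]  x^+=[0.4957, 0.9563]  P^+=[0.1815 -0.1108; -0.1108 0.3933]
step 3: x^-=[0.8878, 0.9563]  P^-=[0.2868 0.0424; 0.0424 0.5533]  H_jac=[0.6803 0.7329]  S=[0.6822]  K=[0.3315; 0.6367]  nu=[-0.9549]  x^+=[0.5712, 0.3484]  P^+=[0.2118 -0.1016; -0.1016 0.2767]

x_post = [0.5712, 0.3484]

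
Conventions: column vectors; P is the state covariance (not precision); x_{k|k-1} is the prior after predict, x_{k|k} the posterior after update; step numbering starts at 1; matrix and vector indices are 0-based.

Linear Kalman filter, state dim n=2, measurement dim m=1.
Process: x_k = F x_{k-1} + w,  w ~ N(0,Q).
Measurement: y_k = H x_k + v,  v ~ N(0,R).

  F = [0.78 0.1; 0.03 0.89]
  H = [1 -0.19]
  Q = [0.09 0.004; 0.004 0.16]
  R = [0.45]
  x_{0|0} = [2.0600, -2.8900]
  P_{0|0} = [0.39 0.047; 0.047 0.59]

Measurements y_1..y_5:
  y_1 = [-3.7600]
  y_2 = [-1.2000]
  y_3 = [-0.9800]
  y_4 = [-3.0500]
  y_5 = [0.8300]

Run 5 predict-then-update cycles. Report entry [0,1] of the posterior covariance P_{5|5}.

step 1: x^-=[1.3178, -2.5103]  P^-=[0.3405 0.0984; 0.0984 0.6302]  S=[0.7759]  K=[0.4148; -0.0275]  nu=[-5.5548]  x^+=[-0.9862, -2.3576]  P^+=[0.2070 0.1073; 0.1073 0.6296]
step 2: x^-=[-1.0050, -2.1278]  P^-=[0.2390 0.1397; 0.1397 0.6646]  S=[0.6599]  K=[0.3219; 0.0203]  nu=[-0.5993]  x^+=[-1.1979, -2.1400]  P^+=[0.1706 0.1354; 0.1354 0.6644]
step 3: x^-=[-1.1484, -1.9405]  P^-=[0.2215 0.1615; 0.1615 0.6936]  S=[0.6352]  K=[0.3005; 0.0468]  nu=[-0.2003]  x^+=[-1.2086, -1.9499]  P^+=[0.1642 0.1526; 0.1526 0.6922]
step 4: x^-=[-1.1377, -1.7716]  P^-=[0.2206 0.1758; 0.1758 0.7166]  S=[0.6297]  K=[0.2973; 0.0630]  nu=[-2.2489]  x^+=[-1.8063, -1.9133]  P^+=[0.1650 0.1640; 0.1640 0.7141]
step 5: x^-=[-1.6003, -1.7570]  P^-=[0.2231 0.1858; 0.1858 0.7346]  S=[0.6290]  K=[0.2986; 0.0735]  nu=[2.0964]  x^+=[-0.9744, -1.6030]  P^+=[0.1670 0.1720; 0.1720 0.7312]

P_post[0,1] = 0.1720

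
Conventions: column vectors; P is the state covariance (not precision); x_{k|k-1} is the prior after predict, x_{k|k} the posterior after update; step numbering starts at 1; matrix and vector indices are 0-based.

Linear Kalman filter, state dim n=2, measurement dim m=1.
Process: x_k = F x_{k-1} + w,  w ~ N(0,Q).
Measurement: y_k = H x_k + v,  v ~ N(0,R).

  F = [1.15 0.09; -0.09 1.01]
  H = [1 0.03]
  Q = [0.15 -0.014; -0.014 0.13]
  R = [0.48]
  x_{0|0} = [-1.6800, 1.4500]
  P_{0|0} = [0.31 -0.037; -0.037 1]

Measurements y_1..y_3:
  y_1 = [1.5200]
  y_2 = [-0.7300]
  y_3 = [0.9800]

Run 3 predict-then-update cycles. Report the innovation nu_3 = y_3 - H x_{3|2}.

innov = [1.1731]

step 1: x^-=[-1.8015, 1.6157]  P^-=[0.5604 0.0021; 0.0021 1.1593]  S=[1.0416]  K=[0.5381; 0.0354]  nu=[3.2730]  x^+=[-0.0403, 1.7317]  P^+=[0.2588 -0.0177; -0.0177 1.1580]
step 2: x^-=[0.1095, 1.7527]  P^-=[0.4980 0.0440; 0.0440 1.3166]  S=[0.9818]  K=[0.5086; 0.0851]  nu=[-0.8921]  x^+=[-0.3442, 1.6768]  P^+=[0.2441 0.0016; 0.0016 1.3095]
step 3: x^-=[-0.2449, 1.7245]  P^-=[0.4837 0.0816; 0.0816 1.4675]  S=[0.9699]  K=[0.5012; 0.1295]  nu=[1.1731]  x^+=[0.3431, 1.8764]  P^+=[0.2400 0.0186; 0.0186 1.4513]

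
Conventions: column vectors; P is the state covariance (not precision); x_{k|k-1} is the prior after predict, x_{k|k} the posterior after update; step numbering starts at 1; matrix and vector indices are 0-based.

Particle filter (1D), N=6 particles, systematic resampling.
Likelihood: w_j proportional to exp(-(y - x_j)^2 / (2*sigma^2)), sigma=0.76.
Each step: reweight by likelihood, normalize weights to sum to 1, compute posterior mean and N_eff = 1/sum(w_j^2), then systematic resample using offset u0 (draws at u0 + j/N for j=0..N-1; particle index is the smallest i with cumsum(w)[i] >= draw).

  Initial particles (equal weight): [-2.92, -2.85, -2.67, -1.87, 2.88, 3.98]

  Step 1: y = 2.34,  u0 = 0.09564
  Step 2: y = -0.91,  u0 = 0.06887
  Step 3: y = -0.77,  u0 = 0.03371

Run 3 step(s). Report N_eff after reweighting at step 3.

N_eff = 6.0000

step 1: w=[0.0000, 0.0000, 0.0000, 0.0000, 0.8885, 0.1115]  mean=3.0026  Neff=1.2470  idx=[4, 4, 4, 4, 4, 5]
step 2: w=[0.2000, 0.2000, 0.2000, 0.2000, 0.2000, 0.0001]  mean=2.8801  Neff=5.0005  idx=[0, 1, 2, 2, 3, 4]
step 3: w=[0.1667, 0.1667, 0.1667, 0.1667, 0.1667, 0.1667]  mean=2.8800  Neff=6.0000  idx=[0, 1, 2, 3, 4, 5]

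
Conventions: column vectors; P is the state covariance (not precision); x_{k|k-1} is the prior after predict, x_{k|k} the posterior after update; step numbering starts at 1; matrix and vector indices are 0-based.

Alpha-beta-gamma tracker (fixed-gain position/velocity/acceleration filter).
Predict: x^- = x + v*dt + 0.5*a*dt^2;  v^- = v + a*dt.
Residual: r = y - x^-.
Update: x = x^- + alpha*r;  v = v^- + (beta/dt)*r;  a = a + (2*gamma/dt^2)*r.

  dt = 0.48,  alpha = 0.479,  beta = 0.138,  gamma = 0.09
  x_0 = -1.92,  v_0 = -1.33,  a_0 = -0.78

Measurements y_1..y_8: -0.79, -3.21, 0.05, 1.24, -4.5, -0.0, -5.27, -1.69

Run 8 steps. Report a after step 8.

a_post = -4.2242

step 1: x_pred=-2.6483  r=1.8583  x^+=-1.7582  v^+=-1.1702  a^+=0.6718
step 2: x_pred=-2.2424  r=-0.9676  x^+=-2.7059  v^+=-1.1259  a^+=-0.0841
step 3: x_pred=-3.2560  r=3.3060  x^+=-1.6724  v^+=-0.2158  a^+=2.4987
step 4: x_pred=-1.4882  r=2.7282  x^+=-0.1814  v^+=1.7679  a^+=4.6301
step 5: x_pred=1.2006  r=-5.7006  x^+=-1.5300  v^+=2.3514  a^+=0.1765
step 6: x_pred=-0.3810  r=0.3810  x^+=-0.1985  v^+=2.5457  a^+=0.4741
step 7: x_pred=1.0780  r=-6.3480  x^+=-1.9627  v^+=0.9482  a^+=-4.4853
step 8: x_pred=-2.0243  r=0.3343  x^+=-1.8642  v^+=-1.1087  a^+=-4.2242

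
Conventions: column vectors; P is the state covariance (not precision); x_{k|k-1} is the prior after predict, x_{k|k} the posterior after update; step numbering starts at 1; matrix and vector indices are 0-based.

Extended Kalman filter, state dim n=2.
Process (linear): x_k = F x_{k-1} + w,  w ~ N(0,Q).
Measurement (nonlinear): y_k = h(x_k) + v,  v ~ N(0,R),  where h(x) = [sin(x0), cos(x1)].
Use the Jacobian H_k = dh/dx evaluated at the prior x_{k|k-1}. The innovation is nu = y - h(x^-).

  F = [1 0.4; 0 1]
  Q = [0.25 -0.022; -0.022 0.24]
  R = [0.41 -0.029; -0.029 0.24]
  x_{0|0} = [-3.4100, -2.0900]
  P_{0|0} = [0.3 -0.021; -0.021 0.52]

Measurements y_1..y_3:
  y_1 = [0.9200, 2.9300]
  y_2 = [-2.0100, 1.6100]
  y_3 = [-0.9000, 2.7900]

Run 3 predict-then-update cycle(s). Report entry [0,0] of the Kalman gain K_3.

step 1: x^-=[-4.2460, -2.0900]  P^-=[0.6164 0.1650; 0.1650 0.7600]  H_jac=[-0.4497 0.0000; 0.0000 0.8682]  S=[0.5346 -0.0934; -0.0934 0.8129]  K=[-0.4976 0.1190; 0.0031 0.8121]  nu=[0.0268, 3.4262]  x^+=[-3.8515, 0.6925]  P^+=[0.4614 0.0495; 0.0495 0.2244]
step 2: x^-=[-3.5745, 0.6925]  P^-=[0.7869 0.1173; 0.1173 0.4644]  H_jac=[-0.9078 0.0000; 0.0000 -0.6384]  S=[1.0584 0.0390; 0.0390 0.4293]  K=[-0.6707 -0.1135; -0.0754 -0.6838]  nu=[-2.4295, 0.8403]  x^+=[-2.0404, 0.3011]  P^+=[0.2993 0.0122; 0.0122 0.2536]
step 3: x^-=[-1.9200, 0.3011]  P^-=[0.5997 0.0917; 0.0917 0.4936]  H_jac=[-0.3421 0.0000; 0.0000 -0.2965]  S=[0.4802 -0.0197; -0.0197 0.2834]  K=[-0.4324 -0.1260; -0.0867 -0.5225]  nu=[0.0397, 1.8350]  x^+=[-2.1683, -0.6612]  P^+=[0.5075 0.0597; 0.0597 0.4144]

K[0,0] = -0.4324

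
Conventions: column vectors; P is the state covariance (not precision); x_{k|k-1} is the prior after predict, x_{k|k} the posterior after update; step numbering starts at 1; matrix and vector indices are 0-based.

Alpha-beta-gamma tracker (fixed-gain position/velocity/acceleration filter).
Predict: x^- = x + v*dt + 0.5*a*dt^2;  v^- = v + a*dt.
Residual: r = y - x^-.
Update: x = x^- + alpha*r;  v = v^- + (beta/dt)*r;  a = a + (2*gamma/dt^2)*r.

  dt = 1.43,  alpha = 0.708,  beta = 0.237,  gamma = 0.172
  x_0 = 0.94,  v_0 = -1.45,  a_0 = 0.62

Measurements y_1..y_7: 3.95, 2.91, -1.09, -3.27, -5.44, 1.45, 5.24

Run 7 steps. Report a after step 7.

a_post = 1.7991

step 1: x_pred=-0.4996  r=4.4496  x^+=2.6507  v^+=0.1740  a^+=1.3685
step 2: x_pred=4.2989  r=-1.3889  x^+=3.3155  v^+=1.9009  a^+=1.1349
step 3: x_pred=7.1941  r=-8.2841  x^+=1.3290  v^+=2.1508  a^+=-0.2587
step 4: x_pred=4.1401  r=-7.4101  x^+=-1.1063  v^+=0.5527  a^+=-1.5052
step 5: x_pred=-1.8549  r=-3.5851  x^+=-4.3931  v^+=-2.1939  a^+=-2.1083
step 6: x_pred=-9.6862  r=11.1362  x^+=-1.8018  v^+=-3.3632  a^+=-0.2350
step 7: x_pred=-6.8514  r=12.0914  x^+=1.7093  v^+=-1.6953  a^+=1.7991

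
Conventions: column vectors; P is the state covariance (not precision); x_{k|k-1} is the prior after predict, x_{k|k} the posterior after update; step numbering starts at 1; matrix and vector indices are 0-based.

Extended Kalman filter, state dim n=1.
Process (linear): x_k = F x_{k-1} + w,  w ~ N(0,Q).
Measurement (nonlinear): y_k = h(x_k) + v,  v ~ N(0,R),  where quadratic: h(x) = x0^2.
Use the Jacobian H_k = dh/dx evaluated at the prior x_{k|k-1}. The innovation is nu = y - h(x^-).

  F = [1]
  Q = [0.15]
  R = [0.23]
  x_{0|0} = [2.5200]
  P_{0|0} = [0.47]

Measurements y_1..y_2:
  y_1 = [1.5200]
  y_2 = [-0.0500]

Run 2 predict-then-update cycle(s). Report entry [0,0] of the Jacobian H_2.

H_jac[0,0] = 3.1508

step 1: x^-=[2.5200]  P^-=[0.6200]  H_jac=[5.0400]  S=[15.9790]  K=[0.1956]  nu=[-4.8304]  x^+=[1.5754]  P^+=[0.0089]
step 2: x^-=[1.5754]  P^-=[0.1589]  H_jac=[3.1508]  S=[1.8077]  K=[0.2770]  nu=[-2.5318]  x^+=[0.8741]  P^+=[0.0202]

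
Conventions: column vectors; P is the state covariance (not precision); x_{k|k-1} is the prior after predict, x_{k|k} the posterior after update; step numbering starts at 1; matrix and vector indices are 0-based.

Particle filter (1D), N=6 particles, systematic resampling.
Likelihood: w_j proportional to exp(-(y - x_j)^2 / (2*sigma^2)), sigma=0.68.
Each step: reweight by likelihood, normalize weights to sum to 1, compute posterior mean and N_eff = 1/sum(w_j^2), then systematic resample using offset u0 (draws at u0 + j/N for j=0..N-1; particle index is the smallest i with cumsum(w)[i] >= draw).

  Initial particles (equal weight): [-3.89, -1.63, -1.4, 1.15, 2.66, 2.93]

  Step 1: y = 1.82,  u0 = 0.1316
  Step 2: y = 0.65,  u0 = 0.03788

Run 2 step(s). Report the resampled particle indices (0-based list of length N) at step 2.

resampled_idx = [0, 0, 0, 1, 1, 1]

step 1: w=[0.0000, 0.0000, 0.0000, 0.4574, 0.3465, 0.1961]  mean=2.0223  Neff=2.7195  idx=[3, 3, 4, 4, 4, 5]
step 2: w=[0.4867, 0.4867, 0.0081, 0.0081, 0.0081, 0.0023]  mean=1.1907  Neff=2.1097  idx=[0, 0, 0, 1, 1, 1]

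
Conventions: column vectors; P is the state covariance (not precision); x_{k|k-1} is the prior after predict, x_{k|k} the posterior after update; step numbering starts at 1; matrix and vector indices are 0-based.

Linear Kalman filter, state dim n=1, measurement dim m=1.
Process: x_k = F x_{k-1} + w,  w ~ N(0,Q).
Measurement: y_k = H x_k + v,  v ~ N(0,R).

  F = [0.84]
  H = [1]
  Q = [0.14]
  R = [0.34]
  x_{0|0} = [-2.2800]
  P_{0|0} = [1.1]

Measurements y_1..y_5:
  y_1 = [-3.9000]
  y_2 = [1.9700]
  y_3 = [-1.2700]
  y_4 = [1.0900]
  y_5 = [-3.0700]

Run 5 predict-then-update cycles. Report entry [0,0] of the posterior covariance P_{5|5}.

P_post[0,0] = 0.1407

step 1: x^-=[-1.9152]  P^-=[0.9162]  S=[1.2562]  K=[0.7293]  nu=[-1.9848]  x^+=[-3.3628]  P^+=[0.2480]
step 2: x^-=[-2.8247]  P^-=[0.3150]  S=[0.6550]  K=[0.4809]  nu=[4.7947]  x^+=[-0.5190]  P^+=[0.1635]
step 3: x^-=[-0.4359]  P^-=[0.2554]  S=[0.5954]  K=[0.4289]  nu=[-0.8341]  x^+=[-0.7937]  P^+=[0.1458]
step 4: x^-=[-0.6667]  P^-=[0.2429]  S=[0.5829]  K=[0.4167]  nu=[1.7567]  x^+=[0.0653]  P^+=[0.1417]
step 5: x^-=[0.0549]  P^-=[0.2400]  S=[0.5800]  K=[0.4138]  nu=[-3.1249]  x^+=[-1.2381]  P^+=[0.1407]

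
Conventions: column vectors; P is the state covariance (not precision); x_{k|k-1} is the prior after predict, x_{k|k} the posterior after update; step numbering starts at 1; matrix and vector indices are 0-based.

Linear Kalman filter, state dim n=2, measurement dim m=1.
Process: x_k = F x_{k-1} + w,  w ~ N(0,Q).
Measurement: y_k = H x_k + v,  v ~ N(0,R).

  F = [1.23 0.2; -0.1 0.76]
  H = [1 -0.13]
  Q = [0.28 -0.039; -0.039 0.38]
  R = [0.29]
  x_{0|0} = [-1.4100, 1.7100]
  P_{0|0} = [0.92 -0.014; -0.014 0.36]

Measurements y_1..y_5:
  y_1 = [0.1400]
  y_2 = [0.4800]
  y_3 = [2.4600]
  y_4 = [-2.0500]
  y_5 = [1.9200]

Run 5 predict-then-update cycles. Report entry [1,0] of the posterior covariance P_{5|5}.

P_post[1,0] = 0.1256

step 1: x^-=[-1.3923, 1.4406]  P^-=[1.6794 -0.1102; -0.1102 0.5993]  S=[2.0082]  K=[0.8434; -0.0937]  nu=[1.7196]  x^+=[0.0580, 1.2795]  P^+=[0.2509 0.0484; 0.0484 0.5816]
step 2: x^-=[0.3272, 0.9666]  P^-=[0.7067 0.0629; 0.0629 0.7111]  S=[0.9923]  K=[0.7039; -0.0298]  nu=[0.2784]  x^+=[0.5232, 0.9583]  P^+=[0.2150 0.0837; 0.0837 0.7102]
step 3: x^-=[0.8352, 0.6760]  P^-=[0.6749 0.1191; 0.1191 0.7797]  S=[0.9471]  K=[0.6962; 0.0187]  nu=[1.7127]  x^+=[2.0276, 0.7080]  P^+=[0.2158 0.1067; 0.1067 0.7793]
step 4: x^-=[2.6356, 0.3353]  P^-=[0.6901 0.1506; 0.1506 0.8161]  S=[0.9548]  K=[0.7023; 0.0466]  nu=[-4.6420]  x^+=[-0.6246, 0.1191]  P^+=[0.2192 0.1193; 0.1193 0.8140]
step 5: x^-=[-0.7444, 0.1530]  P^-=[0.7029 0.1669; 0.1669 0.8342]  S=[0.9636]  K=[0.7069; 0.0607]  nu=[2.6843]  x^+=[1.1532, 0.3159]  P^+=[0.2213 0.1256; 0.1256 0.8307]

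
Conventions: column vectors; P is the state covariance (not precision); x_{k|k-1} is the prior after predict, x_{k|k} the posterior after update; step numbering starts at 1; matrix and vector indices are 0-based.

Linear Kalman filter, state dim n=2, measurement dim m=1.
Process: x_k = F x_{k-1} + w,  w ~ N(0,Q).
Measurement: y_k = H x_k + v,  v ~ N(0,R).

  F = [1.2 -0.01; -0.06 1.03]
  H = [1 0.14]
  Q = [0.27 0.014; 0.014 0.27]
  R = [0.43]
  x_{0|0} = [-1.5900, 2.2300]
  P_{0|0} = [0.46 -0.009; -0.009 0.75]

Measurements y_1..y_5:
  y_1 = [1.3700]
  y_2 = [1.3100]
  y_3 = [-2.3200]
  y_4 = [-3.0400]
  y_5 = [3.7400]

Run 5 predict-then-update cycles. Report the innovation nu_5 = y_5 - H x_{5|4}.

step 1: x^-=[-1.9303, 2.3923]  P^-=[0.9327 -0.0380; -0.0380 1.0684]  S=[1.3730]  K=[0.6754; 0.0813]  nu=[2.9654]  x^+=[0.0726, 2.6333]  P^+=[0.3063 -0.1134; -0.1134 1.0594]
step 2: x^-=[0.0608, 2.7080]  P^-=[0.7139 -0.1591; -0.1591 1.4090]  S=[1.1270]  K=[0.6137; 0.0338]  nu=[0.8701]  x^+=[0.5948, 2.7374]  P^+=[0.2895 -0.1825; -0.1825 1.4077]
step 3: x^-=[0.6864, 2.7839]  P^-=[0.6913 -0.2471; -0.2471 1.7870]  S=[1.0872]  K=[0.6041; 0.0029]  nu=[-3.3961]  x^+=[-1.3651, 2.7741]  P^+=[0.2946 -0.2490; -0.2490 1.7870]
step 4: x^-=[-1.6659, 2.9392]  P^-=[0.7004 -0.3335; -0.3335 2.1977]  S=[1.0801]  K=[0.6052; -0.0239]  nu=[-1.7856]  x^+=[-2.7466, 2.9819]  P^+=[0.3047 -0.3179; -0.3179 2.1971]
step 5: x^-=[-3.3257, 3.2361]  P^-=[0.7167 -0.4236; -0.4236 2.6413]  S=[1.0798]  K=[0.6088; -0.0499]  nu=[6.6127]  x^+=[0.6999, 2.9063]  P^+=[0.3165 -0.3908; -0.3908 2.6386]

innov = [6.6127]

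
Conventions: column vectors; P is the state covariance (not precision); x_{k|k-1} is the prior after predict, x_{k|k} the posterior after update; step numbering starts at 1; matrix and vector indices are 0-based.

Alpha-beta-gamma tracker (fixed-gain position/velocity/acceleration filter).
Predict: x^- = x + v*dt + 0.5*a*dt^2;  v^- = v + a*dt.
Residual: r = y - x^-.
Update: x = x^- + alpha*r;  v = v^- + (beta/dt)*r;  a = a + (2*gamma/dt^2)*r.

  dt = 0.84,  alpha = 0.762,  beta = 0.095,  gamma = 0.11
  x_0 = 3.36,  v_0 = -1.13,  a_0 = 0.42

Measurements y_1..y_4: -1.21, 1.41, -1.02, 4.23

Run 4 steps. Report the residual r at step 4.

step 1: x_pred=2.5590  r=-3.7690  x^+=-0.3130  v^+=-1.2035  a^+=-0.7551
step 2: x_pred=-1.5903  r=3.0003  x^+=0.6959  v^+=-1.4984  a^+=0.1803
step 3: x_pred=-0.4991  r=-0.5209  x^+=-0.8960  v^+=-1.4059  a^+=0.0179
step 4: x_pred=-2.0706  r=6.3006  x^+=2.7304  v^+=-0.6782  a^+=1.9824

resid = 6.3006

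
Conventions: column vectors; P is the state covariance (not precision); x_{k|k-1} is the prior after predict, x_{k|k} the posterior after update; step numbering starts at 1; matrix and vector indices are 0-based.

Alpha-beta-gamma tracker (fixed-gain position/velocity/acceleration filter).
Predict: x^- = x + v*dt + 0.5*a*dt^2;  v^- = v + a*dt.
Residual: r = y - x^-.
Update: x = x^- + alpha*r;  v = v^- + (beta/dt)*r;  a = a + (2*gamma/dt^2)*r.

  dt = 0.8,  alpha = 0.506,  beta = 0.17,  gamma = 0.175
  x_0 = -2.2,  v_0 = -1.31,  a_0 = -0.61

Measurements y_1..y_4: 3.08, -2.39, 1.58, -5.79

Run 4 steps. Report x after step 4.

step 1: x_pred=-3.4432  r=6.5232  x^+=-0.1425  v^+=-0.4118  a^+=2.9574
step 2: x_pred=0.4744  r=-2.8644  x^+=-0.9750  v^+=1.3454  a^+=1.3909
step 3: x_pred=0.5464  r=1.0336  x^+=1.0694  v^+=2.6777  a^+=1.9561
step 4: x_pred=3.8376  r=-9.6276  x^+=-1.0340  v^+=2.1968  a^+=-3.3089

x_post = -1.0340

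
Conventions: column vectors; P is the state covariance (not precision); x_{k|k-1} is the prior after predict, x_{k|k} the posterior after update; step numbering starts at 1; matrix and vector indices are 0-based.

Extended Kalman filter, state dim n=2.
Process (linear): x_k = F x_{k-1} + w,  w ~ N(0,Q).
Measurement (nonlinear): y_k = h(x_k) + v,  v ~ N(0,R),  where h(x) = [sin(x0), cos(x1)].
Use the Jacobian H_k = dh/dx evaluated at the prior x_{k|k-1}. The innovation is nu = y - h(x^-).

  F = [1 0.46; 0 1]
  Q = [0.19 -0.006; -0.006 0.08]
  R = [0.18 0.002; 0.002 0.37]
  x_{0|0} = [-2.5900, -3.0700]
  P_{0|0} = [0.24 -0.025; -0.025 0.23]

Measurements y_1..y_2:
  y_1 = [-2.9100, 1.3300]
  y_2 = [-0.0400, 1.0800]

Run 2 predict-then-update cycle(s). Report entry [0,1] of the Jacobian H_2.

H_jac[0,1] = 0.0000

step 1: x^-=[-4.0022, -3.0700]  P^-=[0.4557 0.0748; 0.0748 0.3100]  H_jac=[-0.6520 0.0000; 0.0000 0.0715]  S=[0.3737 -0.0015; -0.0015 0.3716]  K=[-0.7950 0.0112; -0.1303 0.0592]  nu=[-3.6682, 2.3274]  x^+=[-1.0600, -2.4545]  P^+=[0.2194 0.0358; 0.0358 0.3023]
step 2: x^-=[-2.1891, -2.4545]  P^-=[0.5063 0.1689; 0.1689 0.3823]  H_jac=[-0.5796 0.0000; 0.0000 0.6343]  S=[0.3501 -0.0601; -0.0601 0.5238]  K=[-0.8193 0.1105; -0.2041 0.4396]  nu=[0.7749, 1.8531]  x^+=[-2.6192, -1.7981]  P^+=[0.2540 0.0619; 0.0619 0.2558]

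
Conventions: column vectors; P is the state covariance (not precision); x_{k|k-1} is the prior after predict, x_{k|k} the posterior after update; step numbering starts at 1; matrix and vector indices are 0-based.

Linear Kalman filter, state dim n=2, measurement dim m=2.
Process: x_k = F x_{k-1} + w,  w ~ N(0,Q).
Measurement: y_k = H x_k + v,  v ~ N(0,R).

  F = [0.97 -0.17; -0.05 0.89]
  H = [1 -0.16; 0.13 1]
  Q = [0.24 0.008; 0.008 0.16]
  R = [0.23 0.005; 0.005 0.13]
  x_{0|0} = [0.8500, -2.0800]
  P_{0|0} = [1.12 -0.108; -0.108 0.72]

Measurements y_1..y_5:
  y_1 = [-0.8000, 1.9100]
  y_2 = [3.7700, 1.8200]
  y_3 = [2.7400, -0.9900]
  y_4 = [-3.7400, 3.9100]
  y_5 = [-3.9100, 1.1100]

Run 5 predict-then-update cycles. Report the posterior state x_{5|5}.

x_post = [-2.8248, 1.8689]

step 1: x^-=[1.1781, -1.8937]  P^-=[1.3502 -0.2494; -0.2494 0.7427]  S=[1.6791 -0.1825; -0.1825 0.8307]  K=[0.8383 0.0953; -0.1295 0.8266]  nu=[-2.2811, 3.6505]  x^+=[-0.3864, 1.4192]  P^+=[0.1919 -0.0084; -0.0084 0.1079]
step 2: x^-=[-0.6160, 1.2824]  P^-=[0.4265 -0.0249; -0.0249 0.2467]  S=[0.6708 -0.0034; -0.0034 0.3774]  K=[0.6422 0.0867; -0.0927 0.6442]  nu=[4.5912, 0.6177]  x^+=[2.3860, 1.2547]  P^+=[0.1474 -0.0047; -0.0047 0.0839]
step 3: x^-=[2.1011, 0.9974]  P^-=[0.3826 -0.0159; -0.0159 0.2272]  S=[0.6236 0.0028; 0.0028 0.3596]  K=[0.6173 0.0893; -0.0867 0.6269]  nu=[0.7985, -2.2605]  x^+=[2.3922, -0.4889]  P^+=[0.1418 -0.0037; -0.0037 0.0816]
step 4: x^-=[2.4036, -0.5548]  P^-=[0.3770 -0.0145; -0.0145 0.2253]  S=[0.6174 0.0038; 0.0038 0.3579]  K=[0.6139 0.0900; -0.0857 0.6251]  nu=[-6.2324, 4.1523]  x^+=[-1.0485, 2.5749]  P^+=[0.1411 -0.0036; -0.0036 0.0813]
step 5: x^-=[-1.4548, 2.3441]  P^-=[0.3763 -0.0143; -0.0143 0.2251]  S=[0.6166 0.0039; 0.0039 0.3577]  K=[0.6134 0.0901; -0.0855 0.6249]  nu=[-2.0802, -1.0449]  x^+=[-2.8248, 1.8689]  P^+=[0.1410 -0.0035; -0.0035 0.0813]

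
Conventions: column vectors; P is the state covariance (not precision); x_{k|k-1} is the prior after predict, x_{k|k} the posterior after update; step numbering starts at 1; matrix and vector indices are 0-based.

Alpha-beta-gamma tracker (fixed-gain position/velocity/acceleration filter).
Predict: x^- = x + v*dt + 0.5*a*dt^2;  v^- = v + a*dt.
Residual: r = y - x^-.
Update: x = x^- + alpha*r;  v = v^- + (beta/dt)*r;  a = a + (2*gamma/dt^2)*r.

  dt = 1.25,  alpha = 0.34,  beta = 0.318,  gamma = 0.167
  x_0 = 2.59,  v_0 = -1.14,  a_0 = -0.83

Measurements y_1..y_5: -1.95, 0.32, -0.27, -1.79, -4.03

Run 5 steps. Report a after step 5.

step 1: x_pred=0.5166  r=-2.4666  x^+=-0.3221  v^+=-2.8050  a^+=-1.3573
step 2: x_pred=-4.8887  r=5.2087  x^+=-3.1177  v^+=-3.1765  a^+=-0.2438
step 3: x_pred=-7.2788  r=7.0088  x^+=-4.8958  v^+=-1.6982  a^+=1.2544
step 4: x_pred=-6.0387  r=4.2487  x^+=-4.5941  v^+=0.9506  a^+=2.1625
step 5: x_pred=-1.7164  r=-2.3136  x^+=-2.5030  v^+=3.0652  a^+=1.6680

a_post = 1.6680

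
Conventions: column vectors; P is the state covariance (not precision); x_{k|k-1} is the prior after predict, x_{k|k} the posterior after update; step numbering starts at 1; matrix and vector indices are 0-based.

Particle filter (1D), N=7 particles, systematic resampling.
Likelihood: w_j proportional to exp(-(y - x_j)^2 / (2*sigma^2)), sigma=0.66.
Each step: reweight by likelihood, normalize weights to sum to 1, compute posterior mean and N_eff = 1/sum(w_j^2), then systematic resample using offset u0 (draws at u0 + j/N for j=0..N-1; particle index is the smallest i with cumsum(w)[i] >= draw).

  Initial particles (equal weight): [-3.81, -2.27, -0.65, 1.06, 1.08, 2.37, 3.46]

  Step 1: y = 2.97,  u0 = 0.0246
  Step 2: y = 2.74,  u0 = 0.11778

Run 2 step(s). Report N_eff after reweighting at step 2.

N_eff = 6.7126

step 1: w=[0.0000, 0.0000, 0.0000, 0.0105, 0.0114, 0.4555, 0.5227]  mean=2.9113  Neff=2.0796  idx=[5, 5, 5, 5, 6, 6, 6]
step 2: w=[0.1685, 0.1685, 0.1685, 0.1685, 0.1087, 0.1087, 0.1087]  mean=2.7255  Neff=6.7126  idx=[0, 1, 2, 3, 4, 5, 6]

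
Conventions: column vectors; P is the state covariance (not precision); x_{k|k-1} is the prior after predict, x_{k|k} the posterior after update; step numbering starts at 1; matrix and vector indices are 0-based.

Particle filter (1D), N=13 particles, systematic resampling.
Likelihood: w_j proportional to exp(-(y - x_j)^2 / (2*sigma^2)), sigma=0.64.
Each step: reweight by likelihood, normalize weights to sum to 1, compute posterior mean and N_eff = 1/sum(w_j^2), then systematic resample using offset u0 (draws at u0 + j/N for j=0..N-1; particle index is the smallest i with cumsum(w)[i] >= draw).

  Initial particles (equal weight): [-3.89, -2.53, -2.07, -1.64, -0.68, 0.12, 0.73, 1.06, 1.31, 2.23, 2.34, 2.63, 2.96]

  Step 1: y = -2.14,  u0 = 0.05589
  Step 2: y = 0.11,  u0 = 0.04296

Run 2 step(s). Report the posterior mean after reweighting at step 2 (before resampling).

post_mean = -0.8443

step 1: w=[0.0089, 0.3121, 0.3735, 0.2769, 0.0278, 0.0007, 0.0000, 0.0000, 0.0000, 0.0000, 0.0000, 0.0000, 0.0000]  mean=-2.0704  Neff=3.1806  idx=[1, 1, 1, 1, 2, 2, 2, 2, 2, 3, 3, 3, 4]
step 2: w=[0.0004, 0.0004, 0.0004, 0.0004, 0.0055, 0.0055, 0.0055, 0.0055, 0.0055, 0.0429, 0.0429, 0.0429, 0.8424]  mean=-0.8443  Neff=1.3978  idx=[9, 11, 12, 12, 12, 12, 12, 12, 12, 12, 12, 12, 12]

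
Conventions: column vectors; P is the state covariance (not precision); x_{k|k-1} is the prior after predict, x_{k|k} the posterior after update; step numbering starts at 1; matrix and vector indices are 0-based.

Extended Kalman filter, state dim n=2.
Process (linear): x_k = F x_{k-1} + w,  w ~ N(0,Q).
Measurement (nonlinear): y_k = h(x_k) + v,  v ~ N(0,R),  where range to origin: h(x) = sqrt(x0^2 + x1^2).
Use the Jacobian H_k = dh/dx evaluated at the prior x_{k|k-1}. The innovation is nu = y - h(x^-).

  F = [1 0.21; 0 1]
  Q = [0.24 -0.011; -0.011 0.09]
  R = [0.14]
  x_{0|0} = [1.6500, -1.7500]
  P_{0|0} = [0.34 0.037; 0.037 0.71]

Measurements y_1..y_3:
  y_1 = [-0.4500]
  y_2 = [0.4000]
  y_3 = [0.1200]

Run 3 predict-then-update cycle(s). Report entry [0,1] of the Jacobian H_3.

H_jac[0,1] = 0.3945

step 1: x^-=[1.2825, -1.7500]  P^-=[0.6269 0.1751; 0.1751 0.8000]  H_jac=[0.5911 -0.8066]  S=[0.7125]  K=[0.3218; -0.7603]  nu=[-2.6196]  x^+=[0.4394, 0.2418]  P^+=[0.5531 0.3495; 0.3495 0.3881]
step 2: x^-=[0.4902, 0.2418]  P^-=[0.9569 0.4199; 0.4199 0.4781]  H_jac=[0.8968 0.4424]  S=[1.3364]  K=[0.7812; 0.4401]  nu=[-0.1466]  x^+=[0.3757, 0.1773]  P^+=[0.1414 -0.0395; -0.0395 0.2193]
step 3: x^-=[0.4129, 0.1773]  P^-=[0.3745 -0.0044; -0.0044 0.3093]  H_jac=[0.9189 0.3945]  S=[0.5011]  K=[0.6832; 0.2354]  nu=[-0.3294]  x^+=[0.1879, 0.0998]  P^+=[0.1406 -0.0850; -0.0850 0.2815]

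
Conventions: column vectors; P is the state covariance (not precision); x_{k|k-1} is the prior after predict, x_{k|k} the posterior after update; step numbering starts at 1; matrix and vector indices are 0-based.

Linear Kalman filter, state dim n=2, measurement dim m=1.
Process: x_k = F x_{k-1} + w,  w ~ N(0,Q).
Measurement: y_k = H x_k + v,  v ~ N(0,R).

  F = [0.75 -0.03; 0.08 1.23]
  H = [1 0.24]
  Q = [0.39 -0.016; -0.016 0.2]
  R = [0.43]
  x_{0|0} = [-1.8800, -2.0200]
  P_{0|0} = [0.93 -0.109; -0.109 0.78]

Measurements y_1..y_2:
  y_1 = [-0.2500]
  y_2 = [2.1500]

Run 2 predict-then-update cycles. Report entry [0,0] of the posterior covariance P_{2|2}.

step 1: x^-=[-1.3494, -2.6350]  P^-=[0.9187 -0.0893; -0.0893 1.3646]  S=[1.3845]  K=[0.6481; 0.1721]  nu=[1.7318]  x^+=[-0.2270, -2.3370]  P^+=[0.3372 -0.2437; -0.2437 1.3236]
step 2: x^-=[-0.1001, -2.8927]  P^-=[0.5918 -0.2688; -0.2688 2.1566]  S=[1.0170]  K=[0.5185; 0.2446]  nu=[2.9444]  x^+=[1.4265, -2.1724]  P^+=[0.3184 -0.3978; -0.3978 2.0958]

P_post[0,0] = 0.3184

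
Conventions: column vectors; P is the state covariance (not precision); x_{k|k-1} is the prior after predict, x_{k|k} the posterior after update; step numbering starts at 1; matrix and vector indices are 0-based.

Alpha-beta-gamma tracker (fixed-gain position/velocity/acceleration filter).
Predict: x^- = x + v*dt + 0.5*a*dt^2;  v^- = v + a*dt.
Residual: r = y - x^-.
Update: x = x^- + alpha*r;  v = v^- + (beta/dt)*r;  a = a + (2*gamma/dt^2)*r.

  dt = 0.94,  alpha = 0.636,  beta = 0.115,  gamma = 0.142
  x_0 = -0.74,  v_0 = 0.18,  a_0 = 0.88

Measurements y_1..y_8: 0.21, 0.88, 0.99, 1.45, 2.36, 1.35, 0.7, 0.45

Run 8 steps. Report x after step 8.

step 1: x_pred=-0.1820  r=0.3920  x^+=0.0673  v^+=1.0552  a^+=1.0060
step 2: x_pred=1.5036  r=-0.6236  x^+=1.1070  v^+=1.9245  a^+=0.8056
step 3: x_pred=3.2719  r=-2.2819  x^+=1.8206  v^+=2.4026  a^+=0.0721
step 4: x_pred=4.1109  r=-2.6609  x^+=2.4186  v^+=2.1448  a^+=-0.7831
step 5: x_pred=4.0887  r=-1.7287  x^+=2.9893  v^+=1.1972  a^+=-1.3388
step 6: x_pred=3.5232  r=-2.1732  x^+=2.1410  v^+=-0.3271  a^+=-2.0372
step 7: x_pred=0.9335  r=-0.2335  x^+=0.7850  v^+=-2.2707  a^+=-2.1123
step 8: x_pred=-2.2826  r=2.7326  x^+=-0.5447  v^+=-3.9219  a^+=-1.2340

x_post = -0.5447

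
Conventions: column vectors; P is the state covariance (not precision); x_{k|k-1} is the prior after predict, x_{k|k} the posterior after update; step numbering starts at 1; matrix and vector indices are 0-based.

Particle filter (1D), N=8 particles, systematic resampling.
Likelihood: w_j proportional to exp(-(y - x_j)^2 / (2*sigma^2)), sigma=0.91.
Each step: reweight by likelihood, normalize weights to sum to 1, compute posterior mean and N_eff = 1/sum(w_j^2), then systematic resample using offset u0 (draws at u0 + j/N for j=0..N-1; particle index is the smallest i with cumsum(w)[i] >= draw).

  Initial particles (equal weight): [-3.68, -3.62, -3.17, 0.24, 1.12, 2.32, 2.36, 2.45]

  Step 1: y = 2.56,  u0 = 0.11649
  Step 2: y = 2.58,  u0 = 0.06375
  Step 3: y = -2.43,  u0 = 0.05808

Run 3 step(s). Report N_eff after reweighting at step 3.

step 1: w=[0.0000, 0.0000, 0.0000, 0.0119, 0.0877, 0.2963, 0.2995, 0.3046]  mean=2.2416  Neff=3.5958  idx=[5, 5, 5, 6, 6, 7, 7, 7]
step 2: w=[0.1232, 0.1232, 0.1232, 0.1246, 0.1246, 0.1270, 0.1270, 0.1270]  mean=2.3795  Neff=7.9986  idx=[0, 1, 2, 3, 4, 5, 6, 7]
step 3: w=[0.1667, 0.1667, 0.1667, 0.1324, 0.1324, 0.0783, 0.0783, 0.0783]  mean=2.3611  Neff=7.3057  idx=[0, 1, 1, 2, 3, 4, 5, 7]

N_eff = 7.3057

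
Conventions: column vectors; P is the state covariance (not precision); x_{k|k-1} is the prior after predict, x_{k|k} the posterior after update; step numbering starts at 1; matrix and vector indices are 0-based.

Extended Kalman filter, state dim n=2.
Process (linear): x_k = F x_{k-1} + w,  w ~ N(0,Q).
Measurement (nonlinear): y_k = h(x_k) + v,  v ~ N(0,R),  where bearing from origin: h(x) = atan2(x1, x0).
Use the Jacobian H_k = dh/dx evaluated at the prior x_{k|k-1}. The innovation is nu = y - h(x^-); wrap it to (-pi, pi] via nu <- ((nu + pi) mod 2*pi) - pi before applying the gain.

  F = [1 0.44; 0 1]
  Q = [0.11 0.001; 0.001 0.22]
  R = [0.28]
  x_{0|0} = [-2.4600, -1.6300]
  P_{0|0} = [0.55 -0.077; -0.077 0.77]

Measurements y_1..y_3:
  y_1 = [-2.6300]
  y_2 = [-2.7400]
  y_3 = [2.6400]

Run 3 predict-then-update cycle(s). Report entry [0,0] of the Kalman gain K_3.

K[0,0] = -0.1983

step 1: x^-=[-3.1772, -1.6300]  P^-=[0.7413 0.2628; 0.2628 0.9900]  H_jac=[0.1278 -0.2492]  S=[0.3368]  K=[0.0869; -0.6326]  nu=[0.0376]  x^+=[-3.1739, -1.6538]  P^+=[0.7388 0.2813; 0.2813 0.8552]
step 2: x^-=[-3.9016, -1.6538]  P^-=[1.2619 0.6586; 0.6586 1.0752]  H_jac=[0.0921 -0.2173]  S=[0.3151]  K=[-0.0853; -0.5489]  nu=[0.0007]  x^+=[-3.9017, -1.6541]  P^+=[1.2596 0.6439; 0.6439 0.9803]
step 3: x^-=[-4.6295, -1.6541]  P^-=[2.1260 1.0762; 1.0762 1.2003]  H_jac=[0.0684 -0.1916]  S=[0.3058]  K=[-0.1983; -0.5110]  nu=[-0.8448]  x^+=[-4.4620, -1.2225]  P^+=[2.1140 1.0452; 1.0452 1.1204]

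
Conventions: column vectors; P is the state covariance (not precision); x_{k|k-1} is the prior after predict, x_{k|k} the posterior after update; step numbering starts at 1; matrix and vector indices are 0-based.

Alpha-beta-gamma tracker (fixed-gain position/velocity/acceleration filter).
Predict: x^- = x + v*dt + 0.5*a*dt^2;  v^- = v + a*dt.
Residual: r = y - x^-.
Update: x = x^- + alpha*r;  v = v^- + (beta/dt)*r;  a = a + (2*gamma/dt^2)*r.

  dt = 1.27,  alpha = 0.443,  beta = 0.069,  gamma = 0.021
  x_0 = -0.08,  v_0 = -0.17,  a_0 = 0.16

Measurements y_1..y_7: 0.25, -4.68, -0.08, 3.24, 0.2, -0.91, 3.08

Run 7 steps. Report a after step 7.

a_post = 0.1153

step 1: x_pred=-0.1669  r=0.4169  x^+=0.0178  v^+=0.0558  a^+=0.1709
step 2: x_pred=0.2265  r=-4.9065  x^+=-1.9471  v^+=0.0063  a^+=0.0431
step 3: x_pred=-1.9044  r=1.8244  x^+=-1.0962  v^+=0.1601  a^+=0.0906
step 4: x_pred=-0.8198  r=4.0598  x^+=0.9787  v^+=0.4957  a^+=0.1963
step 5: x_pred=1.7666  r=-1.5666  x^+=1.0726  v^+=0.6599  a^+=0.1555
step 6: x_pred=2.0361  r=-2.9461  x^+=0.7310  v^+=0.6974  a^+=0.0788
step 7: x_pred=1.6802  r=1.3998  x^+=2.3003  v^+=0.8735  a^+=0.1153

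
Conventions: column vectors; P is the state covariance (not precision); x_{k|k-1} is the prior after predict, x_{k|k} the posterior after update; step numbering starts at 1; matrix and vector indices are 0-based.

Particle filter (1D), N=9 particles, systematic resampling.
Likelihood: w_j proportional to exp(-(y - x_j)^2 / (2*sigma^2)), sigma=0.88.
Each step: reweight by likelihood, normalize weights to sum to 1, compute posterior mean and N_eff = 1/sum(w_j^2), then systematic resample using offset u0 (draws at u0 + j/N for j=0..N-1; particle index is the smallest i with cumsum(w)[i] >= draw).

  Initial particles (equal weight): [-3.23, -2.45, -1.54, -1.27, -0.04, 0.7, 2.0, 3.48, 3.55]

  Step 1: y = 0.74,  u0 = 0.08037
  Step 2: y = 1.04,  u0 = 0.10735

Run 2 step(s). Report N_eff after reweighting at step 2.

N_eff = 8.2199

step 1: w=[0.0000, 0.0006, 0.0162, 0.0341, 0.3130, 0.4632, 0.1663, 0.0036, 0.0028]  mean=0.5972  Neff=2.9271  idx=[4, 4, 4, 5, 5, 5, 5, 6, 6]
step 2: w=[0.0756, 0.0756, 0.0756, 0.1490, 0.1490, 0.1490, 0.1490, 0.0886, 0.0886]  mean=0.7624  Neff=8.2199  idx=[1, 2, 3, 4, 5, 5, 6, 7, 8]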